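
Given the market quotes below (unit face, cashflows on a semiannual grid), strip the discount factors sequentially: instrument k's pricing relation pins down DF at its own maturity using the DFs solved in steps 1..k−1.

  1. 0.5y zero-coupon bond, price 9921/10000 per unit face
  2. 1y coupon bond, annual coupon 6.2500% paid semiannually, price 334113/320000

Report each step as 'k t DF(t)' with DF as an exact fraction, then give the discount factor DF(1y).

1 1/2 9921/10000
2 1 614/625
DF(1y) = 614/625 ≈ 0.982400

step 1 [0.5y] zero: DF = P = 9921/10000 ≈ 0.992100
step 2 [1y] bond c/2=1/32: DF=(334113/320000 − 1/32·(0.992100))/(1+1/32) = 614/625 ≈ 0.982400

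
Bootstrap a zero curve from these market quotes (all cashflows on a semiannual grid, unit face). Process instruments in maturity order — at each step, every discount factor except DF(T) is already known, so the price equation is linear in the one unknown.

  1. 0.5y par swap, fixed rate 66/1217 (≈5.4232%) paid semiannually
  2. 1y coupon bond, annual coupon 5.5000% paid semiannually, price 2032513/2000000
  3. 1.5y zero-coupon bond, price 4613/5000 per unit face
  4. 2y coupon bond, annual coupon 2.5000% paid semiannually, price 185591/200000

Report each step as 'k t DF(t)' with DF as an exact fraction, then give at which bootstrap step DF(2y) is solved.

step 1 [0.5y] swap r/2=33/1217: DF=(1 − 33/1217·(0))/(1+33/1217) = 1217/1250 ≈ 0.973600
step 2 [1y] bond c/2=11/400: DF=(2032513/2000000 − 11/400·(0.973600))/(1+11/400) = 963/1000 ≈ 0.963000
step 3 [1.5y] zero: DF = P = 4613/5000 ≈ 0.922600
step 4 [2y] bond c/2=1/80: DF=(185591/200000 − 1/80·(0.973600+0.963000+0.922600))/(1+1/80) = 2203/2500 ≈ 0.881200

1 1/2 1217/1250
2 1 963/1000
3 3/2 4613/5000
4 2 2203/2500
DF(2y) is solved at step 4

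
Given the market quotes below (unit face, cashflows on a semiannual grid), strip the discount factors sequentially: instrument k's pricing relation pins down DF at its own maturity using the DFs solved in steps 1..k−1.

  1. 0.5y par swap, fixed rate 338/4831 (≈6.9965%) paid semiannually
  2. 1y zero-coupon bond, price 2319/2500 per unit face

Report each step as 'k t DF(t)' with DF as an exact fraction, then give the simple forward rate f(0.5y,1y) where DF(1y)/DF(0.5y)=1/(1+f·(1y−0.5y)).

step 1 [0.5y] swap r/2=169/4831: DF=(1 − 169/4831·(0))/(1+169/4831) = 4831/5000 ≈ 0.966200
step 2 [1y] zero: DF = P = 2319/2500 ≈ 0.927600

1 1/2 4831/5000
2 1 2319/2500
f(0.5y,1y) = ((4831/5000)/(2319/2500) − 1)/(1/2) = 193/2319 ≈ 8.3226%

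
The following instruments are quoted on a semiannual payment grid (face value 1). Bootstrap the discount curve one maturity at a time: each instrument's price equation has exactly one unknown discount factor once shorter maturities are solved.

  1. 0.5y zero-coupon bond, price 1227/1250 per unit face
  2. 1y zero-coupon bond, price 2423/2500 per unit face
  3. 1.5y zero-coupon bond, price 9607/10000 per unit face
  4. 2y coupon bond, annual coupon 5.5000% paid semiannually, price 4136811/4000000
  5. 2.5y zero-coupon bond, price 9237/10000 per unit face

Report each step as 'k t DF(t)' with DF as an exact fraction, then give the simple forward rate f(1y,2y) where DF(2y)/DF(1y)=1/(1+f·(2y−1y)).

step 1 [0.5y] zero: DF = P = 1227/1250 ≈ 0.981600
step 2 [1y] zero: DF = P = 2423/2500 ≈ 0.969200
step 3 [1.5y] zero: DF = P = 9607/10000 ≈ 0.960700
step 4 [2y] bond c/2=11/400: DF=(4136811/4000000 − 11/400·(0.981600+0.969200+0.960700))/(1+11/400) = 4643/5000 ≈ 0.928600
step 5 [2.5y] zero: DF = P = 9237/10000 ≈ 0.923700

1 1/2 1227/1250
2 1 2423/2500
3 3/2 9607/10000
4 2 4643/5000
5 5/2 9237/10000
f(1y,2y) = ((2423/2500)/(4643/5000) − 1)/(1) = 203/4643 ≈ 4.3722%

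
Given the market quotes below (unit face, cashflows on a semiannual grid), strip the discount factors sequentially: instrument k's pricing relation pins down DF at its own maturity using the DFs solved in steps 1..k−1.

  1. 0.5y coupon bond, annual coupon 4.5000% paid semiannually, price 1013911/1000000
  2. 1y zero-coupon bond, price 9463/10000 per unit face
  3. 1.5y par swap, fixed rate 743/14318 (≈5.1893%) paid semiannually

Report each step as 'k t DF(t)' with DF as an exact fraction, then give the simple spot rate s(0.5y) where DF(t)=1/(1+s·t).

step 1 [0.5y] bond c/2=9/400: DF=(1013911/1000000 − 9/400·(0))/(1+9/400) = 2479/2500 ≈ 0.991600
step 2 [1y] zero: DF = P = 9463/10000 ≈ 0.946300
step 3 [1.5y] swap r/2=743/28636: DF=(1 − 743/28636·(0.991600+0.946300))/(1+743/28636) = 9257/10000 ≈ 0.925700

1 1/2 2479/2500
2 1 9463/10000
3 3/2 9257/10000
s(0.5y) = (1/(2479/2500) − 1)/(1/2) = 42/2479 ≈ 1.6942%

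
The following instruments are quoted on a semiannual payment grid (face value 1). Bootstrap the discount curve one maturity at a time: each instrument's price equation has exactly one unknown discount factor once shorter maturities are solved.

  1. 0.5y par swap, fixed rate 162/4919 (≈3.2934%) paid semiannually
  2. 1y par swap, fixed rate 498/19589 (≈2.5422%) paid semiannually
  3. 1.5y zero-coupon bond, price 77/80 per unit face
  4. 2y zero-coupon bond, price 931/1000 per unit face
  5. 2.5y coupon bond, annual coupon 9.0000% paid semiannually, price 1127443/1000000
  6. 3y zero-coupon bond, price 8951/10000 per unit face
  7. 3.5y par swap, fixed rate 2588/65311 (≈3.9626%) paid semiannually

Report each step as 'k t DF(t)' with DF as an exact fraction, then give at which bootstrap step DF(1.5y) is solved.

1 1/2 4919/5000
2 1 9751/10000
3 3/2 77/80
4 2 931/1000
5 5/2 913/1000
6 3 8951/10000
7 7/2 4353/5000
DF(1.5y) is solved at step 3

step 1 [0.5y] swap r/2=81/4919: DF=(1 − 81/4919·(0))/(1+81/4919) = 4919/5000 ≈ 0.983800
step 2 [1y] swap r/2=249/19589: DF=(1 − 249/19589·(0.983800))/(1+249/19589) = 9751/10000 ≈ 0.975100
step 3 [1.5y] zero: DF = P = 77/80 ≈ 0.962500
step 4 [2y] zero: DF = P = 931/1000 ≈ 0.931000
step 5 [2.5y] bond c/2=9/200: DF=(1127443/1000000 − 9/200·(0.983800+0.975100+0.962500+0.931000))/(1+9/200) = 913/1000 ≈ 0.913000
step 6 [3y] zero: DF = P = 8951/10000 ≈ 0.895100
step 7 [3.5y] swap r/2=1294/65311: DF=(1 − 1294/65311·(0.983800+0.975100+0.962500+0.931000+0.913000+0.895100))/(1+1294/65311) = 4353/5000 ≈ 0.870600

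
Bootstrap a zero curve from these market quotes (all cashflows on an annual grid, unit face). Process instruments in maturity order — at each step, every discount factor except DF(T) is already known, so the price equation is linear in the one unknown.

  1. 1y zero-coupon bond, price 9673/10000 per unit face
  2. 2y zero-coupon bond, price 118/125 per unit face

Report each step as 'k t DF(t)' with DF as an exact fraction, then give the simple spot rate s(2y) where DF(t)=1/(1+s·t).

1 1 9673/10000
2 2 118/125
s(2y) = (1/(118/125) − 1)/(2) = 7/236 ≈ 2.9661%

step 1 [1y] zero: DF = P = 9673/10000 ≈ 0.967300
step 2 [2y] zero: DF = P = 118/125 ≈ 0.944000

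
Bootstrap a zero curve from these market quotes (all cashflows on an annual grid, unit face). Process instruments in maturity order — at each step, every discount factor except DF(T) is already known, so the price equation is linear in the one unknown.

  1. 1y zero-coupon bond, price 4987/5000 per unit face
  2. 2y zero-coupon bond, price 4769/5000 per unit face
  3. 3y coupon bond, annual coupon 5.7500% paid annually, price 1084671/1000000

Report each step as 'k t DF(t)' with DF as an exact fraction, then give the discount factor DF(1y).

1 1 4987/5000
2 2 4769/5000
3 3 2299/2500
DF(1y) = 4987/5000 ≈ 0.997400

step 1 [1y] zero: DF = P = 4987/5000 ≈ 0.997400
step 2 [2y] zero: DF = P = 4769/5000 ≈ 0.953800
step 3 [3y] bond c/1=23/400: DF=(1084671/1000000 − 23/400·(0.997400+0.953800))/(1+23/400) = 2299/2500 ≈ 0.919600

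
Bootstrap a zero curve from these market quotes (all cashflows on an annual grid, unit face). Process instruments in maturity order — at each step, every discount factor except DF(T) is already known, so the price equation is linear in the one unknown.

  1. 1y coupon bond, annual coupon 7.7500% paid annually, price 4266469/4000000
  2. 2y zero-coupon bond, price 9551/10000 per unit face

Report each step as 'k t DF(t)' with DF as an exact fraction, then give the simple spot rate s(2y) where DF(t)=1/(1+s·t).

1 1 9899/10000
2 2 9551/10000
s(2y) = (1/(9551/10000) − 1)/(2) = 449/19102 ≈ 2.3505%

step 1 [1y] bond c/1=31/400: DF=(4266469/4000000 − 31/400·(0))/(1+31/400) = 9899/10000 ≈ 0.989900
step 2 [2y] zero: DF = P = 9551/10000 ≈ 0.955100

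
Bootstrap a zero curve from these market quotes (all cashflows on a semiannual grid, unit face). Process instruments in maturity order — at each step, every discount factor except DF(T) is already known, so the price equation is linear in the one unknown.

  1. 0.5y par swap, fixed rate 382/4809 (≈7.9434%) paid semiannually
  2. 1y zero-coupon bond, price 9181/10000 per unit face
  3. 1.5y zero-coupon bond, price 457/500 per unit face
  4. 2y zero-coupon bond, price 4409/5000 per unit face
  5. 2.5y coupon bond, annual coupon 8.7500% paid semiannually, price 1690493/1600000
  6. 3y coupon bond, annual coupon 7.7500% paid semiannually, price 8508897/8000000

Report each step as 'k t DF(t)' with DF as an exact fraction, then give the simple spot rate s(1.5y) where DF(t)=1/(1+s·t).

step 1 [0.5y] swap r/2=191/4809: DF=(1 − 191/4809·(0))/(1+191/4809) = 4809/5000 ≈ 0.961800
step 2 [1y] zero: DF = P = 9181/10000 ≈ 0.918100
step 3 [1.5y] zero: DF = P = 457/500 ≈ 0.914000
step 4 [2y] zero: DF = P = 4409/5000 ≈ 0.881800
step 5 [2.5y] bond c/2=7/160: DF=(1690493/1600000 − 7/160·(0.961800+0.918100+0.914000+0.881800))/(1+7/160) = 4291/5000 ≈ 0.858200
step 6 [3y] bond c/2=31/800: DF=(8508897/8000000 − 31/800·(0.961800+0.918100+0.914000+0.881800+0.858200))/(1+31/800) = 2137/2500 ≈ 0.854800

1 1/2 4809/5000
2 1 9181/10000
3 3/2 457/500
4 2 4409/5000
5 5/2 4291/5000
6 3 2137/2500
s(1.5y) = (1/(457/500) − 1)/(3/2) = 86/1371 ≈ 6.2728%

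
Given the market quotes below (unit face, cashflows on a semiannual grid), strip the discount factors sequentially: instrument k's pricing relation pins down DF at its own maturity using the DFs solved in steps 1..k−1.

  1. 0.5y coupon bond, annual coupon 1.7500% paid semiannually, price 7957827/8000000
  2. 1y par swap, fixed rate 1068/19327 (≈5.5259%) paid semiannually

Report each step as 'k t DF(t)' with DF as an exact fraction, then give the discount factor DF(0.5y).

1 1/2 9861/10000
2 1 4733/5000
DF(0.5y) = 9861/10000 ≈ 0.986100

step 1 [0.5y] bond c/2=7/800: DF=(7957827/8000000 − 7/800·(0))/(1+7/800) = 9861/10000 ≈ 0.986100
step 2 [1y] swap r/2=534/19327: DF=(1 − 534/19327·(0.986100))/(1+534/19327) = 4733/5000 ≈ 0.946600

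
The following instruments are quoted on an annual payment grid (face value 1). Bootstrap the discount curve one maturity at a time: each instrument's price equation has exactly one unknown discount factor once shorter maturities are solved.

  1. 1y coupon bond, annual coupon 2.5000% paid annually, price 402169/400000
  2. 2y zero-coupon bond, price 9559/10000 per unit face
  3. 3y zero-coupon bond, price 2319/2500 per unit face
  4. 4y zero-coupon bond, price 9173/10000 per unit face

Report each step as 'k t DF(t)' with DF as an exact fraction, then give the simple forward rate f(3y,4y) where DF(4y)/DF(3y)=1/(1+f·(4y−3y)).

1 1 9809/10000
2 2 9559/10000
3 3 2319/2500
4 4 9173/10000
f(3y,4y) = ((2319/2500)/(9173/10000) − 1)/(1) = 103/9173 ≈ 1.1229%

step 1 [1y] bond c/1=1/40: DF=(402169/400000 − 1/40·(0))/(1+1/40) = 9809/10000 ≈ 0.980900
step 2 [2y] zero: DF = P = 9559/10000 ≈ 0.955900
step 3 [3y] zero: DF = P = 2319/2500 ≈ 0.927600
step 4 [4y] zero: DF = P = 9173/10000 ≈ 0.917300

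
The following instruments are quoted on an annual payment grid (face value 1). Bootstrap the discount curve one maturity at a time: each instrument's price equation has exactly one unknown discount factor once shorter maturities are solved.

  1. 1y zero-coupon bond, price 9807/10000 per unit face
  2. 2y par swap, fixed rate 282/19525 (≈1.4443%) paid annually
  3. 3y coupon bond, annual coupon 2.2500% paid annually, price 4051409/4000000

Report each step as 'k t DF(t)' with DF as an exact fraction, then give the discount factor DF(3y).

1 1 9807/10000
2 2 4859/5000
3 3 2369/2500
DF(3y) = 2369/2500 ≈ 0.947600

step 1 [1y] zero: DF = P = 9807/10000 ≈ 0.980700
step 2 [2y] swap r/1=282/19525: DF=(1 − 282/19525·(0.980700))/(1+282/19525) = 4859/5000 ≈ 0.971800
step 3 [3y] bond c/1=9/400: DF=(4051409/4000000 − 9/400·(0.980700+0.971800))/(1+9/400) = 2369/2500 ≈ 0.947600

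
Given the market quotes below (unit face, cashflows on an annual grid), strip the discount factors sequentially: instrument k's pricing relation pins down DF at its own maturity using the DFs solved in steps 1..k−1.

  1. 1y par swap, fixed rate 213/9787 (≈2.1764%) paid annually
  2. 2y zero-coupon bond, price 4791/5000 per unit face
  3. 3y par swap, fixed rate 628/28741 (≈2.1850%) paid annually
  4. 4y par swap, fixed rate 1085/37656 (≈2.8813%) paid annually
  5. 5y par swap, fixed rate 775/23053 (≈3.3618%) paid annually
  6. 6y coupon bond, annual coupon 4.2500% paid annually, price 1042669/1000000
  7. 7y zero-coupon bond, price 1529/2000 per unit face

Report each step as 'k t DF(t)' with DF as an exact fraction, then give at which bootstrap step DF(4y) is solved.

step 1 [1y] swap r/1=213/9787: DF=(1 − 213/9787·(0))/(1+213/9787) = 9787/10000 ≈ 0.978700
step 2 [2y] zero: DF = P = 4791/5000 ≈ 0.958200
step 3 [3y] swap r/1=628/28741: DF=(1 − 628/28741·(0.978700+0.958200))/(1+628/28741) = 2343/2500 ≈ 0.937200
step 4 [4y] swap r/1=1085/37656: DF=(1 − 1085/37656·(0.978700+0.958200+0.937200))/(1+1085/37656) = 1783/2000 ≈ 0.891500
step 5 [5y] swap r/1=775/23053: DF=(1 − 775/23053·(0.978700+0.958200+0.937200+0.891500))/(1+775/23053) = 169/200 ≈ 0.845000
step 6 [6y] bond c/1=17/400: DF=(1042669/1000000 − 17/400·(0.978700+0.958200+0.937200+0.891500+0.845000))/(1+17/400) = 4061/5000 ≈ 0.812200
step 7 [7y] zero: DF = P = 1529/2000 ≈ 0.764500

1 1 9787/10000
2 2 4791/5000
3 3 2343/2500
4 4 1783/2000
5 5 169/200
6 6 4061/5000
7 7 1529/2000
DF(4y) is solved at step 4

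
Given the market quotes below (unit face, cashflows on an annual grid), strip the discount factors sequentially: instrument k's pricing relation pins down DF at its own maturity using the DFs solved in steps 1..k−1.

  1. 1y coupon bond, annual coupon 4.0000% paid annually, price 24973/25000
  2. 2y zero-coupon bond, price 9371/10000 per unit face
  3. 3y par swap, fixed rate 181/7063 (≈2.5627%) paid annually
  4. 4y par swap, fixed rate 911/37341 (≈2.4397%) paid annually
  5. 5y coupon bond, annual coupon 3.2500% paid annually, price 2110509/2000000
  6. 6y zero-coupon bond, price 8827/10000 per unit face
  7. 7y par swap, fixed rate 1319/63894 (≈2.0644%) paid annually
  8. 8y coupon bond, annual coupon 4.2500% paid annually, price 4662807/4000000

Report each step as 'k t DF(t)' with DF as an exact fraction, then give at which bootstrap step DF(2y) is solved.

step 1 [1y] bond c/1=1/25: DF=(24973/25000 − 1/25·(0))/(1+1/25) = 1921/2000 ≈ 0.960500
step 2 [2y] zero: DF = P = 9371/10000 ≈ 0.937100
step 3 [3y] swap r/1=181/7063: DF=(1 − 181/7063·(0.960500+0.937100))/(1+181/7063) = 2319/2500 ≈ 0.927600
step 4 [4y] swap r/1=911/37341: DF=(1 − 911/37341·(0.960500+0.937100+0.927600))/(1+911/37341) = 9089/10000 ≈ 0.908900
step 5 [5y] bond c/1=13/400: DF=(2110509/2000000 − 13/400·(0.960500+0.937100+0.927600+0.908900))/(1+13/400) = 1809/2000 ≈ 0.904500
step 6 [6y] zero: DF = P = 8827/10000 ≈ 0.882700
step 7 [7y] swap r/1=1319/63894: DF=(1 − 1319/63894·(0.960500+0.937100+0.927600+0.908900+0.904500+0.882700))/(1+1319/63894) = 8681/10000 ≈ 0.868100
step 8 [8y] bond c/1=17/400: DF=(4662807/4000000 − 17/400·(0.960500+0.937100+0.927600+0.908900+0.904500+0.882700+0.868100))/(1+17/400) = 8577/10000 ≈ 0.857700

1 1 1921/2000
2 2 9371/10000
3 3 2319/2500
4 4 9089/10000
5 5 1809/2000
6 6 8827/10000
7 7 8681/10000
8 8 8577/10000
DF(2y) is solved at step 2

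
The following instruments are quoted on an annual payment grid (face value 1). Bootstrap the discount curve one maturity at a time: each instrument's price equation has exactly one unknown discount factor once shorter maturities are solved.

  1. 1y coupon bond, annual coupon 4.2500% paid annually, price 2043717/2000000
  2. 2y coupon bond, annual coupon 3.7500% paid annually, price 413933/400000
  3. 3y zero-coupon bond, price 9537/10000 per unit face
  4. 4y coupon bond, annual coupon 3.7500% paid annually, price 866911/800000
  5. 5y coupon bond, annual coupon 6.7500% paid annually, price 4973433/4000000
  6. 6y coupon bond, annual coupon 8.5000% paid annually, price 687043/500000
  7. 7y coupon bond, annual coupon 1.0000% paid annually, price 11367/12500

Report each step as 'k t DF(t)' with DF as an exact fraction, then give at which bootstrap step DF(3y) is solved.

1 1 4901/5000
2 2 481/500
3 3 9537/10000
4 4 4699/5000
5 5 4611/5000
6 6 8937/10000
7 7 2111/2500
DF(3y) is solved at step 3

step 1 [1y] bond c/1=17/400: DF=(2043717/2000000 − 17/400·(0))/(1+17/400) = 4901/5000 ≈ 0.980200
step 2 [2y] bond c/1=3/80: DF=(413933/400000 − 3/80·(0.980200))/(1+3/80) = 481/500 ≈ 0.962000
step 3 [3y] zero: DF = P = 9537/10000 ≈ 0.953700
step 4 [4y] bond c/1=3/80: DF=(866911/800000 − 3/80·(0.980200+0.962000+0.953700))/(1+3/80) = 4699/5000 ≈ 0.939800
step 5 [5y] bond c/1=27/400: DF=(4973433/4000000 − 27/400·(0.980200+0.962000+0.953700+0.939800))/(1+27/400) = 4611/5000 ≈ 0.922200
step 6 [6y] bond c/1=17/200: DF=(687043/500000 − 17/200·(0.980200+0.962000+0.953700+0.939800+0.922200))/(1+17/200) = 8937/10000 ≈ 0.893700
step 7 [7y] bond c/1=1/100: DF=(11367/12500 − 1/100·(0.980200+0.962000+0.953700+0.939800+0.922200+0.893700))/(1+1/100) = 2111/2500 ≈ 0.844400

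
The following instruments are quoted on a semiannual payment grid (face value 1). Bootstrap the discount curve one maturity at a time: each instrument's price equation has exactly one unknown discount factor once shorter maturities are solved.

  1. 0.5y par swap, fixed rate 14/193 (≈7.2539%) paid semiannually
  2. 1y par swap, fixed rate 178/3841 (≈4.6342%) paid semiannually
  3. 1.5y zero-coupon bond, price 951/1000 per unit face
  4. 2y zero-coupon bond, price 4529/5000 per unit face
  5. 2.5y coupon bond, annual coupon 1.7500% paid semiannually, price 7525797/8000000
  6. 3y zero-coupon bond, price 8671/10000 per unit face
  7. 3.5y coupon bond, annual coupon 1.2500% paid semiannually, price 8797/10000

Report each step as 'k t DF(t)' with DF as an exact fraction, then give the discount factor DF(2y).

1 1/2 193/200
2 1 1911/2000
3 3/2 951/1000
4 2 4529/5000
5 5/2 4499/5000
6 3 8671/10000
7 7/2 4199/5000
DF(2y) = 4529/5000 ≈ 0.905800

step 1 [0.5y] swap r/2=7/193: DF=(1 − 7/193·(0))/(1+7/193) = 193/200 ≈ 0.965000
step 2 [1y] swap r/2=89/3841: DF=(1 − 89/3841·(0.965000))/(1+89/3841) = 1911/2000 ≈ 0.955500
step 3 [1.5y] zero: DF = P = 951/1000 ≈ 0.951000
step 4 [2y] zero: DF = P = 4529/5000 ≈ 0.905800
step 5 [2.5y] bond c/2=7/800: DF=(7525797/8000000 − 7/800·(0.965000+0.955500+0.951000+0.905800))/(1+7/800) = 4499/5000 ≈ 0.899800
step 6 [3y] zero: DF = P = 8671/10000 ≈ 0.867100
step 7 [3.5y] bond c/2=1/160: DF=(8797/10000 − 1/160·(0.965000+0.955500+0.951000+0.905800+0.899800+0.867100))/(1+1/160) = 4199/5000 ≈ 0.839800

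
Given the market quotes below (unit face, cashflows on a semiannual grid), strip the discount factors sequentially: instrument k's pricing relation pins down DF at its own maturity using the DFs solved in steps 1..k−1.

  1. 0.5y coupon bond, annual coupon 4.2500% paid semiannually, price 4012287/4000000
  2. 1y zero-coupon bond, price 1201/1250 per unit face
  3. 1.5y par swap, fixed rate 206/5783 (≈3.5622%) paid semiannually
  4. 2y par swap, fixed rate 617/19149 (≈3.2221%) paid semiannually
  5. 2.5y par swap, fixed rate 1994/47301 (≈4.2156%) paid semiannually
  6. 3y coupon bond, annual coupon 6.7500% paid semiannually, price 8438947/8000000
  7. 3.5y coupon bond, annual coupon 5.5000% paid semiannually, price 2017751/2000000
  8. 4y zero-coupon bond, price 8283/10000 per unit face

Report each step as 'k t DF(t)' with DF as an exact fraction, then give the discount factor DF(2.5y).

step 1 [0.5y] bond c/2=17/800: DF=(4012287/4000000 − 17/800·(0))/(1+17/800) = 4911/5000 ≈ 0.982200
step 2 [1y] zero: DF = P = 1201/1250 ≈ 0.960800
step 3 [1.5y] swap r/2=103/5783: DF=(1 − 103/5783·(0.982200+0.960800))/(1+103/5783) = 1897/2000 ≈ 0.948500
step 4 [2y] swap r/2=617/38298: DF=(1 − 617/38298·(0.982200+0.960800+0.948500))/(1+617/38298) = 9383/10000 ≈ 0.938300
step 5 [2.5y] swap r/2=997/47301: DF=(1 − 997/47301·(0.982200+0.960800+0.948500+0.938300))/(1+997/47301) = 9003/10000 ≈ 0.900300
step 6 [3y] bond c/2=27/800: DF=(8438947/8000000 − 27/800·(0.982200+0.960800+0.948500+0.938300+0.900300))/(1+27/800) = 433/500 ≈ 0.866000
step 7 [3.5y] bond c/2=11/400: DF=(2017751/2000000 − 11/400·(0.982200+0.960800+0.948500+0.938300+0.900300+0.866000))/(1+11/400) = 8321/10000 ≈ 0.832100
step 8 [4y] zero: DF = P = 8283/10000 ≈ 0.828300

1 1/2 4911/5000
2 1 1201/1250
3 3/2 1897/2000
4 2 9383/10000
5 5/2 9003/10000
6 3 433/500
7 7/2 8321/10000
8 4 8283/10000
DF(2.5y) = 9003/10000 ≈ 0.900300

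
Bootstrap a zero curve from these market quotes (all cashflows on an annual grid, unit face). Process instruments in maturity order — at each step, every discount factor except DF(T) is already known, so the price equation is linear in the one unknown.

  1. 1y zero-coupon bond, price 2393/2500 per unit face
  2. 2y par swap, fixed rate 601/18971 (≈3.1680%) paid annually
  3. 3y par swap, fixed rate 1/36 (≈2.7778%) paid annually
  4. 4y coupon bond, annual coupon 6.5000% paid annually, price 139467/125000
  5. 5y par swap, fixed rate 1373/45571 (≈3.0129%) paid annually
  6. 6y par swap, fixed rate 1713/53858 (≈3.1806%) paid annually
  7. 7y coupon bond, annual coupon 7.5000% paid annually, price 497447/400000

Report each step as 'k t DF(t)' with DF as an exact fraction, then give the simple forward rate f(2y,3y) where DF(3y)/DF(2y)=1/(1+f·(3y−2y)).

1 1 2393/2500
2 2 9399/10000
3 3 9217/10000
4 4 2189/2500
5 5 8627/10000
6 6 8287/10000
7 7 7811/10000
f(2y,3y) = ((9399/10000)/(9217/10000) − 1)/(1) = 14/709 ≈ 1.9746%

step 1 [1y] zero: DF = P = 2393/2500 ≈ 0.957200
step 2 [2y] swap r/1=601/18971: DF=(1 − 601/18971·(0.957200))/(1+601/18971) = 9399/10000 ≈ 0.939900
step 3 [3y] swap r/1=1/36: DF=(1 − 1/36·(0.957200+0.939900))/(1+1/36) = 9217/10000 ≈ 0.921700
step 4 [4y] bond c/1=13/200: DF=(139467/125000 − 13/200·(0.957200+0.939900+0.921700))/(1+13/200) = 2189/2500 ≈ 0.875600
step 5 [5y] swap r/1=1373/45571: DF=(1 − 1373/45571·(0.957200+0.939900+0.921700+0.875600))/(1+1373/45571) = 8627/10000 ≈ 0.862700
step 6 [6y] swap r/1=1713/53858: DF=(1 − 1713/53858·(0.957200+0.939900+0.921700+0.875600+0.862700))/(1+1713/53858) = 8287/10000 ≈ 0.828700
step 7 [7y] bond c/1=3/40: DF=(497447/400000 − 3/40·(0.957200+0.939900+0.921700+0.875600+0.862700+0.828700))/(1+3/40) = 7811/10000 ≈ 0.781100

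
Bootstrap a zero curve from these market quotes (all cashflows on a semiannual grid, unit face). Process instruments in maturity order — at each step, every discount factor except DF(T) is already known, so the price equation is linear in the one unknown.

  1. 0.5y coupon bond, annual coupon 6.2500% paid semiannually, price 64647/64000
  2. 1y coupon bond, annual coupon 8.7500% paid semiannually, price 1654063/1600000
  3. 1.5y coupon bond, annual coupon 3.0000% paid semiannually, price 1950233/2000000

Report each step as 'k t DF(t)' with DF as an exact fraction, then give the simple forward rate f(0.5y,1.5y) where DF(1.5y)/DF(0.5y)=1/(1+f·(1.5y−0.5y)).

1 1/2 1959/2000
2 1 4747/5000
3 3/2 4661/5000
f(0.5y,1.5y) = ((1959/2000)/(4661/5000) − 1)/(1) = 473/9322 ≈ 5.0740%

step 1 [0.5y] bond c/2=1/32: DF=(64647/64000 − 1/32·(0))/(1+1/32) = 1959/2000 ≈ 0.979500
step 2 [1y] bond c/2=7/160: DF=(1654063/1600000 − 7/160·(0.979500))/(1+7/160) = 4747/5000 ≈ 0.949400
step 3 [1.5y] bond c/2=3/200: DF=(1950233/2000000 − 3/200·(0.979500+0.949400))/(1+3/200) = 4661/5000 ≈ 0.932200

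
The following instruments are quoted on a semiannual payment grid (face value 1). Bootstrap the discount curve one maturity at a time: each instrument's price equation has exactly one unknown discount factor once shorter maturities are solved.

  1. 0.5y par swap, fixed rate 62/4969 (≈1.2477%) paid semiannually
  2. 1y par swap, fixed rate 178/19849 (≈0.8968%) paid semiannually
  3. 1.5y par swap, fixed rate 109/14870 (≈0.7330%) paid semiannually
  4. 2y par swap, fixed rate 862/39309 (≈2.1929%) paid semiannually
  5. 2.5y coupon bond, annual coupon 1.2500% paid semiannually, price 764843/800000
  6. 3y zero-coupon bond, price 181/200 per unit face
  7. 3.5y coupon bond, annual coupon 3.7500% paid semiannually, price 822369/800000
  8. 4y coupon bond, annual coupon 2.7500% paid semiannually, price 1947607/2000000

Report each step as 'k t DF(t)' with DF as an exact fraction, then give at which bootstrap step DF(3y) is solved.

step 1 [0.5y] swap r/2=31/4969: DF=(1 − 31/4969·(0))/(1+31/4969) = 4969/5000 ≈ 0.993800
step 2 [1y] swap r/2=89/19849: DF=(1 − 89/19849·(0.993800))/(1+89/19849) = 9911/10000 ≈ 0.991100
step 3 [1.5y] swap r/2=109/29740: DF=(1 − 109/29740·(0.993800+0.991100))/(1+109/29740) = 9891/10000 ≈ 0.989100
step 4 [2y] swap r/2=431/39309: DF=(1 − 431/39309·(0.993800+0.991100+0.989100))/(1+431/39309) = 9569/10000 ≈ 0.956900
step 5 [2.5y] bond c/2=1/160: DF=(764843/800000 − 1/160·(0.993800+0.991100+0.989100+0.956900))/(1+1/160) = 9257/10000 ≈ 0.925700
step 6 [3y] zero: DF = P = 181/200 ≈ 0.905000
step 7 [3.5y] bond c/2=3/160: DF=(822369/800000 − 3/160·(0.993800+0.991100+0.989100+0.956900+0.925700+0.905000))/(1+3/160) = 903/1000 ≈ 0.903000
step 8 [4y] bond c/2=11/800: DF=(1947607/2000000 − 11/800·(0.993800+0.991100+0.989100+0.956900+0.925700+0.905000+0.903000))/(1+11/800) = 4351/5000 ≈ 0.870200

1 1/2 4969/5000
2 1 9911/10000
3 3/2 9891/10000
4 2 9569/10000
5 5/2 9257/10000
6 3 181/200
7 7/2 903/1000
8 4 4351/5000
DF(3y) is solved at step 6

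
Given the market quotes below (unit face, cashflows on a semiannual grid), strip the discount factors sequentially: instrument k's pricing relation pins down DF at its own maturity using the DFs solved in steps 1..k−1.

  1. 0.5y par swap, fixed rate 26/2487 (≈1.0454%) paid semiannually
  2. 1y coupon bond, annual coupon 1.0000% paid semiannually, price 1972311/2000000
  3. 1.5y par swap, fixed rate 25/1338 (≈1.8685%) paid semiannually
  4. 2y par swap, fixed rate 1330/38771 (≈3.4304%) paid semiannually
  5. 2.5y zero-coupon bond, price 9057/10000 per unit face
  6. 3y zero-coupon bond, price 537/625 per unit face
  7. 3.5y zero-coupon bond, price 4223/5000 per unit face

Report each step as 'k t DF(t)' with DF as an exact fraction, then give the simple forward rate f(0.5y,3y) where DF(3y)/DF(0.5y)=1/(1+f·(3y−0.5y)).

step 1 [0.5y] swap r/2=13/2487: DF=(1 − 13/2487·(0))/(1+13/2487) = 2487/2500 ≈ 0.994800
step 2 [1y] bond c/2=1/200: DF=(1972311/2000000 − 1/200·(0.994800))/(1+1/200) = 9763/10000 ≈ 0.976300
step 3 [1.5y] swap r/2=25/2676: DF=(1 − 25/2676·(0.994800+0.976300))/(1+25/2676) = 389/400 ≈ 0.972500
step 4 [2y] swap r/2=665/38771: DF=(1 − 665/38771·(0.994800+0.976300+0.972500))/(1+665/38771) = 1867/2000 ≈ 0.933500
step 5 [2.5y] zero: DF = P = 9057/10000 ≈ 0.905700
step 6 [3y] zero: DF = P = 537/625 ≈ 0.859200
step 7 [3.5y] zero: DF = P = 4223/5000 ≈ 0.844600

1 1/2 2487/2500
2 1 9763/10000
3 3/2 389/400
4 2 1867/2000
5 5/2 9057/10000
6 3 537/625
7 7/2 4223/5000
f(0.5y,3y) = ((2487/2500)/(537/625) − 1)/(5/2) = 113/1790 ≈ 6.3128%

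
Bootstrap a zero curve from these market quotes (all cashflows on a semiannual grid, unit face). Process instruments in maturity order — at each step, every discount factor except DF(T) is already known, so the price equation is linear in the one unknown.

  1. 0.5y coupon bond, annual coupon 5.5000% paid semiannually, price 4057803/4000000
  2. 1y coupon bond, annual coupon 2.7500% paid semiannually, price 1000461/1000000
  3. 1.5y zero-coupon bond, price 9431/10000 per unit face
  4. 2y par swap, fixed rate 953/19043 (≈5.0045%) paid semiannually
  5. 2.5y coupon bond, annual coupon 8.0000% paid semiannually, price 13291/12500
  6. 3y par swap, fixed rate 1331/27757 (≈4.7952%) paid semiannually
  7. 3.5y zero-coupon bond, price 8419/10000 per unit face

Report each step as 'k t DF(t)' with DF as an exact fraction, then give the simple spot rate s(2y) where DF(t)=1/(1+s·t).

1 1/2 9873/10000
2 1 1947/2000
3 3/2 9431/10000
4 2 9047/10000
5 5/2 8759/10000
6 3 8669/10000
7 7/2 8419/10000
s(2y) = (1/(9047/10000) − 1)/(2) = 953/18094 ≈ 5.2669%

step 1 [0.5y] bond c/2=11/400: DF=(4057803/4000000 − 11/400·(0))/(1+11/400) = 9873/10000 ≈ 0.987300
step 2 [1y] bond c/2=11/800: DF=(1000461/1000000 − 11/800·(0.987300))/(1+11/800) = 1947/2000 ≈ 0.973500
step 3 [1.5y] zero: DF = P = 9431/10000 ≈ 0.943100
step 4 [2y] swap r/2=953/38086: DF=(1 − 953/38086·(0.987300+0.973500+0.943100))/(1+953/38086) = 9047/10000 ≈ 0.904700
step 5 [2.5y] bond c/2=1/25: DF=(13291/12500 − 1/25·(0.987300+0.973500+0.943100+0.904700))/(1+1/25) = 8759/10000 ≈ 0.875900
step 6 [3y] swap r/2=1331/55514: DF=(1 − 1331/55514·(0.987300+0.973500+0.943100+0.904700+0.875900))/(1+1331/55514) = 8669/10000 ≈ 0.866900
step 7 [3.5y] zero: DF = P = 8419/10000 ≈ 0.841900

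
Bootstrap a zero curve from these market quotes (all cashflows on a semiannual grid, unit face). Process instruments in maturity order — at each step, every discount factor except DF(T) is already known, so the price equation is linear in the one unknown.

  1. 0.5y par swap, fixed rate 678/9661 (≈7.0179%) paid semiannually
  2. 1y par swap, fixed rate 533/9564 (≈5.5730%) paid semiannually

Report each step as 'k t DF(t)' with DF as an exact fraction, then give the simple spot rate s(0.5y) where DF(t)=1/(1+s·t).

step 1 [0.5y] swap r/2=339/9661: DF=(1 − 339/9661·(0))/(1+339/9661) = 9661/10000 ≈ 0.966100
step 2 [1y] swap r/2=533/19128: DF=(1 − 533/19128·(0.966100))/(1+533/19128) = 9467/10000 ≈ 0.946700

1 1/2 9661/10000
2 1 9467/10000
s(0.5y) = (1/(9661/10000) − 1)/(1/2) = 678/9661 ≈ 7.0179%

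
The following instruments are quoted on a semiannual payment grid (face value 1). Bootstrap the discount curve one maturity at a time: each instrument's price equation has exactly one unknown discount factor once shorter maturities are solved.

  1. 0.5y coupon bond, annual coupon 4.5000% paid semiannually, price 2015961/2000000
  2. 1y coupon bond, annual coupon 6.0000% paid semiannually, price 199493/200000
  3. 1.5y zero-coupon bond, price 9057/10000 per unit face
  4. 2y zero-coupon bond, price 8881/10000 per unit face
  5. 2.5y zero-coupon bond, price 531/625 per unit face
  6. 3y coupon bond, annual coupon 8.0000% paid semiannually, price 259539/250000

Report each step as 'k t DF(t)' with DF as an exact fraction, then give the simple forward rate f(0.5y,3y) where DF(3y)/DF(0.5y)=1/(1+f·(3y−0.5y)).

step 1 [0.5y] bond c/2=9/400: DF=(2015961/2000000 − 9/400·(0))/(1+9/400) = 4929/5000 ≈ 0.985800
step 2 [1y] bond c/2=3/100: DF=(199493/200000 − 3/100·(0.985800))/(1+3/100) = 9397/10000 ≈ 0.939700
step 3 [1.5y] zero: DF = P = 9057/10000 ≈ 0.905700
step 4 [2y] zero: DF = P = 8881/10000 ≈ 0.888100
step 5 [2.5y] zero: DF = P = 531/625 ≈ 0.849600
step 6 [3y] bond c/2=1/25: DF=(259539/250000 − 1/25·(0.985800+0.939700+0.905700+0.888100+0.849600))/(1+1/25) = 329/400 ≈ 0.822500

1 1/2 4929/5000
2 1 9397/10000
3 3/2 9057/10000
4 2 8881/10000
5 5/2 531/625
6 3 329/400
f(0.5y,3y) = ((4929/5000)/(329/400) − 1)/(5/2) = 3266/41125 ≈ 7.9416%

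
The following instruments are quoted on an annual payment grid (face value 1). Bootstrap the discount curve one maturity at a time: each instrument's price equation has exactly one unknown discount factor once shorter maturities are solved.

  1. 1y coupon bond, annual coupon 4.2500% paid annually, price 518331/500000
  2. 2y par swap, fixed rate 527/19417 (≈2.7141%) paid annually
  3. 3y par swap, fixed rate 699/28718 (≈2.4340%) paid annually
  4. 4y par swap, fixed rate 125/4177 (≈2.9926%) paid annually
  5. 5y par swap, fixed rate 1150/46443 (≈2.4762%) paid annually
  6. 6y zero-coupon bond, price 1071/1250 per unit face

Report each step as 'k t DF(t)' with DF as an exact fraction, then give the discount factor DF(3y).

1 1 1243/1250
2 2 9473/10000
3 3 9301/10000
4 4 71/80
5 5 177/200
6 6 1071/1250
DF(3y) = 9301/10000 ≈ 0.930100

step 1 [1y] bond c/1=17/400: DF=(518331/500000 − 17/400·(0))/(1+17/400) = 1243/1250 ≈ 0.994400
step 2 [2y] swap r/1=527/19417: DF=(1 − 527/19417·(0.994400))/(1+527/19417) = 9473/10000 ≈ 0.947300
step 3 [3y] swap r/1=699/28718: DF=(1 − 699/28718·(0.994400+0.947300))/(1+699/28718) = 9301/10000 ≈ 0.930100
step 4 [4y] swap r/1=125/4177: DF=(1 − 125/4177·(0.994400+0.947300+0.930100))/(1+125/4177) = 71/80 ≈ 0.887500
step 5 [5y] swap r/1=1150/46443: DF=(1 − 1150/46443·(0.994400+0.947300+0.930100+0.887500))/(1+1150/46443) = 177/200 ≈ 0.885000
step 6 [6y] zero: DF = P = 1071/1250 ≈ 0.856800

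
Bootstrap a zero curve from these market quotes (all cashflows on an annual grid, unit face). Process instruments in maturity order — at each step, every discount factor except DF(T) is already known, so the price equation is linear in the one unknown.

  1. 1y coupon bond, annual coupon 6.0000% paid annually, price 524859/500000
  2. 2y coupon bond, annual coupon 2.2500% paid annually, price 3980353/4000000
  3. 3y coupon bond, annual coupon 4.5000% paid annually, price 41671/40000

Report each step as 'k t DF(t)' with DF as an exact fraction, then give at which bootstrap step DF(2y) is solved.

step 1 [1y] bond c/1=3/50: DF=(524859/500000 − 3/50·(0))/(1+3/50) = 9903/10000 ≈ 0.990300
step 2 [2y] bond c/1=9/400: DF=(3980353/4000000 − 9/400·(0.990300))/(1+9/400) = 4757/5000 ≈ 0.951400
step 3 [3y] bond c/1=9/200: DF=(41671/40000 − 9/200·(0.990300+0.951400))/(1+9/200) = 9133/10000 ≈ 0.913300

1 1 9903/10000
2 2 4757/5000
3 3 9133/10000
DF(2y) is solved at step 2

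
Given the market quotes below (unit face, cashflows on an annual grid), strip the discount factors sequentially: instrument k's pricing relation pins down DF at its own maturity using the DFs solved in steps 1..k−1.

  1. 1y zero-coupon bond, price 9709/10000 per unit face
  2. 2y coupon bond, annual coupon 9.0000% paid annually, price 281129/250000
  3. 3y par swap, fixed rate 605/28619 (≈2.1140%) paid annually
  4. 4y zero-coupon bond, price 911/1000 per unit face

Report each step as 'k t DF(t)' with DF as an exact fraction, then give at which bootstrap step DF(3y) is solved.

1 1 9709/10000
2 2 1903/2000
3 3 1879/2000
4 4 911/1000
DF(3y) is solved at step 3

step 1 [1y] zero: DF = P = 9709/10000 ≈ 0.970900
step 2 [2y] bond c/1=9/100: DF=(281129/250000 − 9/100·(0.970900))/(1+9/100) = 1903/2000 ≈ 0.951500
step 3 [3y] swap r/1=605/28619: DF=(1 − 605/28619·(0.970900+0.951500))/(1+605/28619) = 1879/2000 ≈ 0.939500
step 4 [4y] zero: DF = P = 911/1000 ≈ 0.911000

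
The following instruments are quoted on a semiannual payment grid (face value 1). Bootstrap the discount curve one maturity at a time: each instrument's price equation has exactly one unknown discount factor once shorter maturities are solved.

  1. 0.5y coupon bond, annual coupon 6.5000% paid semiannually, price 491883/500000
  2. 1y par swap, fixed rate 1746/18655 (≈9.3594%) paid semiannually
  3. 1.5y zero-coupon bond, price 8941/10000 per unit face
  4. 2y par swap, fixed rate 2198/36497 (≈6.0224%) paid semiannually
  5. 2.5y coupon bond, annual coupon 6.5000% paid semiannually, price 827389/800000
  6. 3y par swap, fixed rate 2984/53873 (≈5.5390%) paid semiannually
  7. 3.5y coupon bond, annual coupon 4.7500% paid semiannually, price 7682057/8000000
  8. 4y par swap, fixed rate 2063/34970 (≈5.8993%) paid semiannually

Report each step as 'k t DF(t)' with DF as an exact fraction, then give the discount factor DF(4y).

step 1 [0.5y] bond c/2=13/400: DF=(491883/500000 − 13/400·(0))/(1+13/400) = 1191/1250 ≈ 0.952800
step 2 [1y] swap r/2=873/18655: DF=(1 − 873/18655·(0.952800))/(1+873/18655) = 9127/10000 ≈ 0.912700
step 3 [1.5y] zero: DF = P = 8941/10000 ≈ 0.894100
step 4 [2y] swap r/2=1099/36497: DF=(1 − 1099/36497·(0.952800+0.912700+0.894100))/(1+1099/36497) = 8901/10000 ≈ 0.890100
step 5 [2.5y] bond c/2=13/400: DF=(827389/800000 − 13/400·(0.952800+0.912700+0.894100+0.890100))/(1+13/400) = 2217/2500 ≈ 0.886800
step 6 [3y] swap r/2=1492/53873: DF=(1 − 1492/53873·(0.952800+0.912700+0.894100+0.890100+0.886800))/(1+1492/53873) = 2127/2500 ≈ 0.850800
step 7 [3.5y] bond c/2=19/800: DF=(7682057/8000000 − 19/800·(0.952800+0.912700+0.894100+0.890100+0.886800+0.850800))/(1+19/800) = 813/1000 ≈ 0.813000
step 8 [4y] swap r/2=2063/69940: DF=(1 − 2063/69940·(0.952800+0.912700+0.894100+0.890100+0.886800+0.850800+0.813000))/(1+2063/69940) = 7937/10000 ≈ 0.793700

1 1/2 1191/1250
2 1 9127/10000
3 3/2 8941/10000
4 2 8901/10000
5 5/2 2217/2500
6 3 2127/2500
7 7/2 813/1000
8 4 7937/10000
DF(4y) = 7937/10000 ≈ 0.793700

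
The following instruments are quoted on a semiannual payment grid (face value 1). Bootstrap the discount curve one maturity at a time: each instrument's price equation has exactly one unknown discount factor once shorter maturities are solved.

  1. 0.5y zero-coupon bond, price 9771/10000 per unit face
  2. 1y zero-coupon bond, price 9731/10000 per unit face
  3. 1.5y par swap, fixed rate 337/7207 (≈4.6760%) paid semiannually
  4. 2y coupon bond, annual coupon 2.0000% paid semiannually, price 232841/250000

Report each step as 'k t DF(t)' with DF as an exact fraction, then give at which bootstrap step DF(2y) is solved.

1 1/2 9771/10000
2 1 9731/10000
3 3/2 4663/5000
4 2 1117/1250
DF(2y) is solved at step 4

step 1 [0.5y] zero: DF = P = 9771/10000 ≈ 0.977100
step 2 [1y] zero: DF = P = 9731/10000 ≈ 0.973100
step 3 [1.5y] swap r/2=337/14414: DF=(1 − 337/14414·(0.977100+0.973100))/(1+337/14414) = 4663/5000 ≈ 0.932600
step 4 [2y] bond c/2=1/100: DF=(232841/250000 − 1/100·(0.977100+0.973100+0.932600))/(1+1/100) = 1117/1250 ≈ 0.893600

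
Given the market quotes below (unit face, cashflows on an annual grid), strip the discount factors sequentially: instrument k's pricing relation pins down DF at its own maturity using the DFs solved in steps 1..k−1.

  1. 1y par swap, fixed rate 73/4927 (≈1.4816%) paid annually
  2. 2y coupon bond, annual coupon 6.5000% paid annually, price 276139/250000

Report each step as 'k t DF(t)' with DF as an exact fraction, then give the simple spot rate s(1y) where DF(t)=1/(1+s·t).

1 1 4927/5000
2 2 977/1000
s(1y) = (1/(4927/5000) − 1)/(1) = 73/4927 ≈ 1.4816%

step 1 [1y] swap r/1=73/4927: DF=(1 − 73/4927·(0))/(1+73/4927) = 4927/5000 ≈ 0.985400
step 2 [2y] bond c/1=13/200: DF=(276139/250000 − 13/200·(0.985400))/(1+13/200) = 977/1000 ≈ 0.977000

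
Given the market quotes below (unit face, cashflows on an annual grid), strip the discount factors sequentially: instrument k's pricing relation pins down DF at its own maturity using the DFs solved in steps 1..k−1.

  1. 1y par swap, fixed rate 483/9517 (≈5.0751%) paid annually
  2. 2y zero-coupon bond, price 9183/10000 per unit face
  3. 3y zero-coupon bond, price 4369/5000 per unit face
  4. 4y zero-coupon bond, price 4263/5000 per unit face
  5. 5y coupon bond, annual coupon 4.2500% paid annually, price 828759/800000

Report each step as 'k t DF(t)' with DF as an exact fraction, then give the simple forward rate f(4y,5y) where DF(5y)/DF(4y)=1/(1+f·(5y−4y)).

step 1 [1y] swap r/1=483/9517: DF=(1 − 483/9517·(0))/(1+483/9517) = 9517/10000 ≈ 0.951700
step 2 [2y] zero: DF = P = 9183/10000 ≈ 0.918300
step 3 [3y] zero: DF = P = 4369/5000 ≈ 0.873800
step 4 [4y] zero: DF = P = 4263/5000 ≈ 0.852600
step 5 [5y] bond c/1=17/400: DF=(828759/800000 − 17/400·(0.951700+0.918300+0.873800+0.852600))/(1+17/400) = 8471/10000 ≈ 0.847100

1 1 9517/10000
2 2 9183/10000
3 3 4369/5000
4 4 4263/5000
5 5 8471/10000
f(4y,5y) = ((4263/5000)/(8471/10000) − 1)/(1) = 55/8471 ≈ 0.6493%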